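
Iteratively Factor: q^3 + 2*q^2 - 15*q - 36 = (q + 3)*(q^2 - q - 12) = (q + 3)^2*(q - 4)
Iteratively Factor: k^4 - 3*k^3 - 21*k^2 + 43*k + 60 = (k - 5)*(k^3 + 2*k^2 - 11*k - 12) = (k - 5)*(k + 1)*(k^2 + k - 12) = (k - 5)*(k - 3)*(k + 1)*(k + 4)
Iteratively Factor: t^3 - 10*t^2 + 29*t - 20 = (t - 4)*(t^2 - 6*t + 5) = (t - 5)*(t - 4)*(t - 1)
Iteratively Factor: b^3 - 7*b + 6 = (b - 2)*(b^2 + 2*b - 3) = (b - 2)*(b + 3)*(b - 1)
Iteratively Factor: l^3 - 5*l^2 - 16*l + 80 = (l - 4)*(l^2 - l - 20) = (l - 5)*(l - 4)*(l + 4)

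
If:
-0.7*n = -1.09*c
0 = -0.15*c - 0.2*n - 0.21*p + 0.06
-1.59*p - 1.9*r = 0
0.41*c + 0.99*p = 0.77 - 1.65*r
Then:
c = 0.69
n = 1.08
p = -1.24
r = 1.04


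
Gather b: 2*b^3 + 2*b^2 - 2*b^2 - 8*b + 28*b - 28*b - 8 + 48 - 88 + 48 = 2*b^3 - 8*b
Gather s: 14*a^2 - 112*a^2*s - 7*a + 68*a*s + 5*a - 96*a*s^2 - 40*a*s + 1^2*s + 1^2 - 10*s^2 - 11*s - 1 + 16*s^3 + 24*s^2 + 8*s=14*a^2 - 2*a + 16*s^3 + s^2*(14 - 96*a) + s*(-112*a^2 + 28*a - 2)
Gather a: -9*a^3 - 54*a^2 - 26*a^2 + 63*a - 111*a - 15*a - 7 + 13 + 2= -9*a^3 - 80*a^2 - 63*a + 8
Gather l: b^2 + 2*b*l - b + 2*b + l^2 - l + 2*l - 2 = b^2 + b + l^2 + l*(2*b + 1) - 2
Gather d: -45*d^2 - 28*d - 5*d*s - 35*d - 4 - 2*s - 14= -45*d^2 + d*(-5*s - 63) - 2*s - 18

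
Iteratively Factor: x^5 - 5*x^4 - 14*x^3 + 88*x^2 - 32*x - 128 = (x + 4)*(x^4 - 9*x^3 + 22*x^2 - 32) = (x + 1)*(x + 4)*(x^3 - 10*x^2 + 32*x - 32) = (x - 2)*(x + 1)*(x + 4)*(x^2 - 8*x + 16) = (x - 4)*(x - 2)*(x + 1)*(x + 4)*(x - 4)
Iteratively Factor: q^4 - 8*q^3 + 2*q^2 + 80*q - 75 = (q - 1)*(q^3 - 7*q^2 - 5*q + 75) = (q - 1)*(q + 3)*(q^2 - 10*q + 25) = (q - 5)*(q - 1)*(q + 3)*(q - 5)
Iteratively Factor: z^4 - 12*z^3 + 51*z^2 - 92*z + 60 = (z - 2)*(z^3 - 10*z^2 + 31*z - 30) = (z - 2)^2*(z^2 - 8*z + 15) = (z - 3)*(z - 2)^2*(z - 5)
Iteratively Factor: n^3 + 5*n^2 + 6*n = (n + 3)*(n^2 + 2*n) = n*(n + 3)*(n + 2)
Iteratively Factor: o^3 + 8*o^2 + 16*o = (o + 4)*(o^2 + 4*o) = o*(o + 4)*(o + 4)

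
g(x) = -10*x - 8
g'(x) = -10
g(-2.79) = 19.90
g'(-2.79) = -10.00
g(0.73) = -15.30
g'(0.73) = -10.00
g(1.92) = -27.20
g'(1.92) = -10.00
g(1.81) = -26.10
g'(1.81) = -10.00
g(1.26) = -20.60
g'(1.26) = -10.00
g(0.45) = -12.50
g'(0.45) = -10.00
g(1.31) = -21.10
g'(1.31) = -10.00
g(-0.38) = -4.20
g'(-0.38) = -10.00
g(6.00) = -68.00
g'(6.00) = -10.00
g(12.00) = -128.00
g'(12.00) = -10.00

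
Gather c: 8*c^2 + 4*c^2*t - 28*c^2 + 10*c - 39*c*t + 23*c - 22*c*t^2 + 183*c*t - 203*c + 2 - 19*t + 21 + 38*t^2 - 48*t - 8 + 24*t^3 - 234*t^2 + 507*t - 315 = c^2*(4*t - 20) + c*(-22*t^2 + 144*t - 170) + 24*t^3 - 196*t^2 + 440*t - 300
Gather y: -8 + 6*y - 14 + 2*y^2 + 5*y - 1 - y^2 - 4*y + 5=y^2 + 7*y - 18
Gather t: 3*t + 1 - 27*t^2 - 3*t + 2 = 3 - 27*t^2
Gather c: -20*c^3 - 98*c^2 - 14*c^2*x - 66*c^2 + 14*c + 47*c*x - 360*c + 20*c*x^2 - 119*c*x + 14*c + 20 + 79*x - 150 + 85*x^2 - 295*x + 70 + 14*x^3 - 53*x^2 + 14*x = -20*c^3 + c^2*(-14*x - 164) + c*(20*x^2 - 72*x - 332) + 14*x^3 + 32*x^2 - 202*x - 60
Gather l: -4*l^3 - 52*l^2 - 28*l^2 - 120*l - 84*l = -4*l^3 - 80*l^2 - 204*l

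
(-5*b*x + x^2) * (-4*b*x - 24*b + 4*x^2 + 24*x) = 20*b^2*x^2 + 120*b^2*x - 24*b*x^3 - 144*b*x^2 + 4*x^4 + 24*x^3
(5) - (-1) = 6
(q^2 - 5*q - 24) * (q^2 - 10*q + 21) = q^4 - 15*q^3 + 47*q^2 + 135*q - 504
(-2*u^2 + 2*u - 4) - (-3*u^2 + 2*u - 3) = u^2 - 1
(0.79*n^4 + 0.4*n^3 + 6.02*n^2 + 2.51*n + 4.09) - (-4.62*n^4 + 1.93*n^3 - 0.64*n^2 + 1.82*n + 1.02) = 5.41*n^4 - 1.53*n^3 + 6.66*n^2 + 0.69*n + 3.07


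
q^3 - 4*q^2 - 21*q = q*(q - 7)*(q + 3)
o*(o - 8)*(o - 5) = o^3 - 13*o^2 + 40*o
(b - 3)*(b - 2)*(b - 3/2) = b^3 - 13*b^2/2 + 27*b/2 - 9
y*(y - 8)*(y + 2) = y^3 - 6*y^2 - 16*y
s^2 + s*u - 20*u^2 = (s - 4*u)*(s + 5*u)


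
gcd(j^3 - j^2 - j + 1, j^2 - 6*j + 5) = j - 1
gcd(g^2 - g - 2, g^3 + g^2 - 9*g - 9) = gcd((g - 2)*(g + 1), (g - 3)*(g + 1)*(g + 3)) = g + 1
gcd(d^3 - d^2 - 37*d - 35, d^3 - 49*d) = d - 7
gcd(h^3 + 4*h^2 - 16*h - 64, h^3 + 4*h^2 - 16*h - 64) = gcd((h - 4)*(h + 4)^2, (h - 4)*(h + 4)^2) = h^3 + 4*h^2 - 16*h - 64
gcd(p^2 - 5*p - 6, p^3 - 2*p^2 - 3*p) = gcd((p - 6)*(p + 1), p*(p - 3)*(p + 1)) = p + 1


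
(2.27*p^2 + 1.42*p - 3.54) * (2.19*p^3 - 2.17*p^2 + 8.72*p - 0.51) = 4.9713*p^5 - 1.8161*p^4 + 8.9604*p^3 + 18.9065*p^2 - 31.593*p + 1.8054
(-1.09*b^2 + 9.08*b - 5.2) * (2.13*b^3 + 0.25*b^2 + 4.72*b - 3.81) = -2.3217*b^5 + 19.0679*b^4 - 13.9508*b^3 + 45.7105*b^2 - 59.1388*b + 19.812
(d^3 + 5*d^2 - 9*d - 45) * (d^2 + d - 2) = d^5 + 6*d^4 - 6*d^3 - 64*d^2 - 27*d + 90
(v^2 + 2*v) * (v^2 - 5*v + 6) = v^4 - 3*v^3 - 4*v^2 + 12*v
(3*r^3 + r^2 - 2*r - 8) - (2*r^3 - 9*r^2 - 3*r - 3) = r^3 + 10*r^2 + r - 5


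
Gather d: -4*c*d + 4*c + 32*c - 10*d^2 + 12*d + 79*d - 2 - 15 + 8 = 36*c - 10*d^2 + d*(91 - 4*c) - 9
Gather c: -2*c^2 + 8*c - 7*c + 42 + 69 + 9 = -2*c^2 + c + 120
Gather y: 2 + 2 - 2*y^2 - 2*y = -2*y^2 - 2*y + 4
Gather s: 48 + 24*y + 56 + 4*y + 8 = 28*y + 112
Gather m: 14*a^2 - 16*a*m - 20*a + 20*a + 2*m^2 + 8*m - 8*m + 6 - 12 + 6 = 14*a^2 - 16*a*m + 2*m^2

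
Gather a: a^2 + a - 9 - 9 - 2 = a^2 + a - 20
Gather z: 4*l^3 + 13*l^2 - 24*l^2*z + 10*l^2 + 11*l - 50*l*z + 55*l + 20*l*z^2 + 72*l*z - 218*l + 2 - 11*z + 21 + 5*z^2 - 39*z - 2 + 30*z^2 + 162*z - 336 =4*l^3 + 23*l^2 - 152*l + z^2*(20*l + 35) + z*(-24*l^2 + 22*l + 112) - 315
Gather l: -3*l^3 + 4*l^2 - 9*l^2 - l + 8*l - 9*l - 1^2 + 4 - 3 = -3*l^3 - 5*l^2 - 2*l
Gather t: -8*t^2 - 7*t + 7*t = -8*t^2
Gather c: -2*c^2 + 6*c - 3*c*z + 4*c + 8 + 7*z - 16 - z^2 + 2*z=-2*c^2 + c*(10 - 3*z) - z^2 + 9*z - 8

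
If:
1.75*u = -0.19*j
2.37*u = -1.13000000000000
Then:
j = 4.39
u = -0.48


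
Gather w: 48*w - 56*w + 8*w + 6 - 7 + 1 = 0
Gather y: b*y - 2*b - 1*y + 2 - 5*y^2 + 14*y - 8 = -2*b - 5*y^2 + y*(b + 13) - 6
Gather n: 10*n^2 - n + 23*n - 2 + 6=10*n^2 + 22*n + 4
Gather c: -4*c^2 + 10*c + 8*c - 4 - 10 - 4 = -4*c^2 + 18*c - 18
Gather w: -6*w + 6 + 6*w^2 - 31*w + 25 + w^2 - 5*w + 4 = 7*w^2 - 42*w + 35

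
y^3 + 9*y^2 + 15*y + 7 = (y + 1)^2*(y + 7)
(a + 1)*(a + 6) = a^2 + 7*a + 6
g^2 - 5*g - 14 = (g - 7)*(g + 2)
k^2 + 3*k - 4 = (k - 1)*(k + 4)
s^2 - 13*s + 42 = (s - 7)*(s - 6)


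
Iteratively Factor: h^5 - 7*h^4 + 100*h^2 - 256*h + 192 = (h - 2)*(h^4 - 5*h^3 - 10*h^2 + 80*h - 96) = (h - 3)*(h - 2)*(h^3 - 2*h^2 - 16*h + 32) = (h - 3)*(h - 2)*(h + 4)*(h^2 - 6*h + 8) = (h - 4)*(h - 3)*(h - 2)*(h + 4)*(h - 2)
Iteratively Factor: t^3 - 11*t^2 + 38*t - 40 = (t - 5)*(t^2 - 6*t + 8) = (t - 5)*(t - 2)*(t - 4)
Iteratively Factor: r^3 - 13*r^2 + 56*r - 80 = (r - 5)*(r^2 - 8*r + 16) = (r - 5)*(r - 4)*(r - 4)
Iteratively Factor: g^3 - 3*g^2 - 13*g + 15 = (g + 3)*(g^2 - 6*g + 5) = (g - 5)*(g + 3)*(g - 1)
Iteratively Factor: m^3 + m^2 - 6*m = (m - 2)*(m^2 + 3*m) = (m - 2)*(m + 3)*(m)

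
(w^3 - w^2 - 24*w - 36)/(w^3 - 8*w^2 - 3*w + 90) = (w + 2)/(w - 5)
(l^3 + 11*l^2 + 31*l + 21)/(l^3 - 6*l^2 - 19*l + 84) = (l^3 + 11*l^2 + 31*l + 21)/(l^3 - 6*l^2 - 19*l + 84)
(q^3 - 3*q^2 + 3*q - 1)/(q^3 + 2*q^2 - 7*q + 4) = (q - 1)/(q + 4)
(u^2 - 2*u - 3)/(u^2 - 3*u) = (u + 1)/u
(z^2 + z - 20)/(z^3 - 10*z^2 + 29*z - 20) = (z + 5)/(z^2 - 6*z + 5)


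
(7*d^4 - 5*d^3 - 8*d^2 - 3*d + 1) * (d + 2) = 7*d^5 + 9*d^4 - 18*d^3 - 19*d^2 - 5*d + 2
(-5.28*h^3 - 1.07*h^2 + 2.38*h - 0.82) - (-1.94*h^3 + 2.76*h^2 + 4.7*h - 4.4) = -3.34*h^3 - 3.83*h^2 - 2.32*h + 3.58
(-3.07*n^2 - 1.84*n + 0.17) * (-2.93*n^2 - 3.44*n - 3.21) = 8.9951*n^4 + 15.952*n^3 + 15.6862*n^2 + 5.3216*n - 0.5457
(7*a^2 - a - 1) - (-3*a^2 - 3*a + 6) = 10*a^2 + 2*a - 7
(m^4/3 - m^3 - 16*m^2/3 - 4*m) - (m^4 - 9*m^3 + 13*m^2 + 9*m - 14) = -2*m^4/3 + 8*m^3 - 55*m^2/3 - 13*m + 14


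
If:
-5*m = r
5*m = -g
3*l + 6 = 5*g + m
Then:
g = r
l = 8*r/5 - 2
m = -r/5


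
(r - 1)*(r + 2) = r^2 + r - 2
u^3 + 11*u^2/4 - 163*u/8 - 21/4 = (u - 7/2)*(u + 1/4)*(u + 6)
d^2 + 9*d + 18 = (d + 3)*(d + 6)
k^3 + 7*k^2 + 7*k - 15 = (k - 1)*(k + 3)*(k + 5)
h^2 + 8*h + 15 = (h + 3)*(h + 5)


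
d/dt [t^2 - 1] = 2*t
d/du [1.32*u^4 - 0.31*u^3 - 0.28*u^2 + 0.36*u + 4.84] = 5.28*u^3 - 0.93*u^2 - 0.56*u + 0.36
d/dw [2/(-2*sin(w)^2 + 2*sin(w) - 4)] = (2*sin(w) - 1)*cos(w)/(sin(w)^2 - sin(w) + 2)^2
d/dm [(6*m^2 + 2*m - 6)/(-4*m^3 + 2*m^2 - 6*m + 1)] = 2*(12*m^4 + 8*m^3 - 56*m^2 + 18*m - 17)/(16*m^6 - 16*m^5 + 52*m^4 - 32*m^3 + 40*m^2 - 12*m + 1)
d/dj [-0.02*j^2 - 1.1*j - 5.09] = -0.04*j - 1.1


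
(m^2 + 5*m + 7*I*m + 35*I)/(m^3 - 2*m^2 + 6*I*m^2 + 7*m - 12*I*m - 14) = (m + 5)/(m^2 - m*(2 + I) + 2*I)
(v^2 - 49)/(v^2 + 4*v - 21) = (v - 7)/(v - 3)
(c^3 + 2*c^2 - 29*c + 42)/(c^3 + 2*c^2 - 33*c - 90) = (c^3 + 2*c^2 - 29*c + 42)/(c^3 + 2*c^2 - 33*c - 90)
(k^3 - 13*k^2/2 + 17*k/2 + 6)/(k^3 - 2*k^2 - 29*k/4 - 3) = 2*(k - 3)/(2*k + 3)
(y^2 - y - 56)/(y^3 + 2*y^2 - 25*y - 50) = (y^2 - y - 56)/(y^3 + 2*y^2 - 25*y - 50)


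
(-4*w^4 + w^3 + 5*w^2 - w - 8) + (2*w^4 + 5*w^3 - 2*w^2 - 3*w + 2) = -2*w^4 + 6*w^3 + 3*w^2 - 4*w - 6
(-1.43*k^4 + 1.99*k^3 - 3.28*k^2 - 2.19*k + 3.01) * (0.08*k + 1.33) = -0.1144*k^5 - 1.7427*k^4 + 2.3843*k^3 - 4.5376*k^2 - 2.6719*k + 4.0033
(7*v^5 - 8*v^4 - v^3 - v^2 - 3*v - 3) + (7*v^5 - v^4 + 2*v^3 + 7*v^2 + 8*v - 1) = 14*v^5 - 9*v^4 + v^3 + 6*v^2 + 5*v - 4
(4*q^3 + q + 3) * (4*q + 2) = 16*q^4 + 8*q^3 + 4*q^2 + 14*q + 6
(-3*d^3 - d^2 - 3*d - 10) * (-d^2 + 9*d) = 3*d^5 - 26*d^4 - 6*d^3 - 17*d^2 - 90*d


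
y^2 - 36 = (y - 6)*(y + 6)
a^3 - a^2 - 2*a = a*(a - 2)*(a + 1)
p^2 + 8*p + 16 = (p + 4)^2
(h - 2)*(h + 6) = h^2 + 4*h - 12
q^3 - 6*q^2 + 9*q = q*(q - 3)^2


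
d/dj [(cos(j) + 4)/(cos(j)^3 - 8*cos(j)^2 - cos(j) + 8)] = (-125*cos(j)/2 + 2*cos(2*j) + cos(3*j)/2 - 10)/((cos(j) - 8)^2*sin(j)^3)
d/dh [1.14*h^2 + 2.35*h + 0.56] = 2.28*h + 2.35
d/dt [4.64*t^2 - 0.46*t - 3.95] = 9.28*t - 0.46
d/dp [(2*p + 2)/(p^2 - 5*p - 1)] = 2*(-p^2 - 2*p + 4)/(p^4 - 10*p^3 + 23*p^2 + 10*p + 1)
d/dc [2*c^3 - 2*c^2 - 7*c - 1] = 6*c^2 - 4*c - 7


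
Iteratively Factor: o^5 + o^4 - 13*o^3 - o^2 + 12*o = (o + 4)*(o^4 - 3*o^3 - o^2 + 3*o) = (o - 1)*(o + 4)*(o^3 - 2*o^2 - 3*o) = (o - 3)*(o - 1)*(o + 4)*(o^2 + o) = (o - 3)*(o - 1)*(o + 1)*(o + 4)*(o)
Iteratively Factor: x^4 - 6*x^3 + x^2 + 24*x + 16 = (x + 1)*(x^3 - 7*x^2 + 8*x + 16) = (x - 4)*(x + 1)*(x^2 - 3*x - 4) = (x - 4)*(x + 1)^2*(x - 4)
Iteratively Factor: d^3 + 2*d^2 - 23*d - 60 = (d - 5)*(d^2 + 7*d + 12) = (d - 5)*(d + 3)*(d + 4)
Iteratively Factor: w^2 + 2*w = (w + 2)*(w)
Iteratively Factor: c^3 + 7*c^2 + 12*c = (c + 4)*(c^2 + 3*c) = (c + 3)*(c + 4)*(c)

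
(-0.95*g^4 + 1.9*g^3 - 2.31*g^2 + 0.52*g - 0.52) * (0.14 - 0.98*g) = 0.931*g^5 - 1.995*g^4 + 2.5298*g^3 - 0.833*g^2 + 0.5824*g - 0.0728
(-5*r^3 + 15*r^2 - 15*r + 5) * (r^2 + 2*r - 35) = -5*r^5 + 5*r^4 + 190*r^3 - 550*r^2 + 535*r - 175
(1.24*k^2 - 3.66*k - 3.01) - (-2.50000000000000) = 1.24*k^2 - 3.66*k - 0.51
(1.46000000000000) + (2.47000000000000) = 3.93000000000000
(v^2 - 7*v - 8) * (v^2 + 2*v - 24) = v^4 - 5*v^3 - 46*v^2 + 152*v + 192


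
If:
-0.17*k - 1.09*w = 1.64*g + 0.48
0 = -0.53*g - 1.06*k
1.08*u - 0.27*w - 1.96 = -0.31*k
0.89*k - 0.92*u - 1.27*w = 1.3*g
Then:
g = 3.84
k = -1.92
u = 0.89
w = -5.92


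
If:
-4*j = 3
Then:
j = -3/4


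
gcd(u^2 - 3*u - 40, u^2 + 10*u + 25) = u + 5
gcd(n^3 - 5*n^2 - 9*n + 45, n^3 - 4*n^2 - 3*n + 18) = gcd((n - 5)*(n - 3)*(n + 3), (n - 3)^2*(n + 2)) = n - 3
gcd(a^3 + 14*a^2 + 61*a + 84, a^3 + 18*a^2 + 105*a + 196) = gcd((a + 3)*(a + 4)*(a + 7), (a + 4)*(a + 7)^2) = a^2 + 11*a + 28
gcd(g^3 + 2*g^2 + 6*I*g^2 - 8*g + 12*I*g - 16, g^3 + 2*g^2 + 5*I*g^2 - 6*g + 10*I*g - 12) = g^2 + g*(2 + 2*I) + 4*I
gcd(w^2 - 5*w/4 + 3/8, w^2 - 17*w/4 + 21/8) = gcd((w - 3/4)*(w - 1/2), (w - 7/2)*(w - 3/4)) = w - 3/4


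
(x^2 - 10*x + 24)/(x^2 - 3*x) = (x^2 - 10*x + 24)/(x*(x - 3))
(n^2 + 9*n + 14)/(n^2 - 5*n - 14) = (n + 7)/(n - 7)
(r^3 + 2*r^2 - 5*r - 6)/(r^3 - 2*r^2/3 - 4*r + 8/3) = 3*(r^2 + 4*r + 3)/(3*r^2 + 4*r - 4)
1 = 1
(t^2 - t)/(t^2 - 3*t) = (t - 1)/(t - 3)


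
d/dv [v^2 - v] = 2*v - 1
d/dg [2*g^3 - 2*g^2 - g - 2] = 6*g^2 - 4*g - 1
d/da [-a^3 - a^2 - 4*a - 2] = -3*a^2 - 2*a - 4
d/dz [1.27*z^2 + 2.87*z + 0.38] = 2.54*z + 2.87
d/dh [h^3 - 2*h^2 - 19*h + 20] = 3*h^2 - 4*h - 19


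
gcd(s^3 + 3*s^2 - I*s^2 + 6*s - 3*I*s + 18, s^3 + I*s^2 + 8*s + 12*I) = s^2 - I*s + 6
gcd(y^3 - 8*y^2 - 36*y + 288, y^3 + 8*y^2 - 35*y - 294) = y - 6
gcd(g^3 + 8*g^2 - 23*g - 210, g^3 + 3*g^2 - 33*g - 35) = g^2 + 2*g - 35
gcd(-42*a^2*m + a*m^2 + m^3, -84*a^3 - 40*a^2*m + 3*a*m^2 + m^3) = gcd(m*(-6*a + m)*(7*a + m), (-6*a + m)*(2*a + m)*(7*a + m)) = 42*a^2 - a*m - m^2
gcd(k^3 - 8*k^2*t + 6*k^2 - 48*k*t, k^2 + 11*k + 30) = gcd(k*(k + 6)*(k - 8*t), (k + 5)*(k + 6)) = k + 6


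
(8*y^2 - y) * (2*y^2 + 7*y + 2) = 16*y^4 + 54*y^3 + 9*y^2 - 2*y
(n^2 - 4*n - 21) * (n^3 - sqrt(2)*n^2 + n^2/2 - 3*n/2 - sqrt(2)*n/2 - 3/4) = n^5 - 7*n^4/2 - sqrt(2)*n^4 - 49*n^3/2 + 7*sqrt(2)*n^3/2 - 21*n^2/4 + 23*sqrt(2)*n^2 + 21*sqrt(2)*n/2 + 69*n/2 + 63/4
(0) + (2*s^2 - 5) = 2*s^2 - 5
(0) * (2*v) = 0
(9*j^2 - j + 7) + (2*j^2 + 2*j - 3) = 11*j^2 + j + 4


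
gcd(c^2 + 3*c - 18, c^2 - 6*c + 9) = c - 3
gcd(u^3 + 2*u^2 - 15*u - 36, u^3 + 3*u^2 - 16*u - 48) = u^2 - u - 12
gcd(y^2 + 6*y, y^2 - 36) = y + 6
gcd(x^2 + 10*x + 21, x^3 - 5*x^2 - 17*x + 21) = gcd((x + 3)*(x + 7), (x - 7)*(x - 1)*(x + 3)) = x + 3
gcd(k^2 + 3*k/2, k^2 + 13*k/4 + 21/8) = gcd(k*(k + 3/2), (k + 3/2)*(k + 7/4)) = k + 3/2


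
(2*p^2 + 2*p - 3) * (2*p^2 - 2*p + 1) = 4*p^4 - 8*p^2 + 8*p - 3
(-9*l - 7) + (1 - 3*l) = -12*l - 6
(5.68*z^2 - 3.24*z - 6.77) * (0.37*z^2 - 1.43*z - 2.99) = 2.1016*z^4 - 9.3212*z^3 - 14.8549*z^2 + 19.3687*z + 20.2423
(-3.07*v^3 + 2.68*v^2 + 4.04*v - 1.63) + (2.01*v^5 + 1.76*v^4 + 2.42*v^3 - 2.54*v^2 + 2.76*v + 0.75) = 2.01*v^5 + 1.76*v^4 - 0.65*v^3 + 0.14*v^2 + 6.8*v - 0.88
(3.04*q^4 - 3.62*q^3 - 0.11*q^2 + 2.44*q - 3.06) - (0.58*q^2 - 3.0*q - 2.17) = 3.04*q^4 - 3.62*q^3 - 0.69*q^2 + 5.44*q - 0.89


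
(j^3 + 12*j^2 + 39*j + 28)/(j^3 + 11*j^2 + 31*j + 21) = (j + 4)/(j + 3)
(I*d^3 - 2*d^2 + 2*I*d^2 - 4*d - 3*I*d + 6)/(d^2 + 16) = (I*d^3 + 2*d^2*(-1 + I) - d*(4 + 3*I) + 6)/(d^2 + 16)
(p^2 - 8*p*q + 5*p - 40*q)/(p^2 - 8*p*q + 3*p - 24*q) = (p + 5)/(p + 3)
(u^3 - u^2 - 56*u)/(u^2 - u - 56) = u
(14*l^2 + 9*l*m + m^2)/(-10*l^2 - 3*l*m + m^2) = (-7*l - m)/(5*l - m)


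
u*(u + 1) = u^2 + u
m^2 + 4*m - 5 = (m - 1)*(m + 5)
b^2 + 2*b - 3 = (b - 1)*(b + 3)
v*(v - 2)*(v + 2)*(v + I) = v^4 + I*v^3 - 4*v^2 - 4*I*v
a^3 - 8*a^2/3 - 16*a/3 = a*(a - 4)*(a + 4/3)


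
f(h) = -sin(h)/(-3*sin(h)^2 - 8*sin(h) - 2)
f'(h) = -(6*sin(h)*cos(h) + 8*cos(h))*sin(h)/(-3*sin(h)^2 - 8*sin(h) - 2)^2 - cos(h)/(-3*sin(h)^2 - 8*sin(h) - 2)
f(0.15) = 0.05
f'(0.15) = 0.18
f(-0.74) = 0.33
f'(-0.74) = 0.11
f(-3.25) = 0.04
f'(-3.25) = -0.23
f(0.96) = 0.08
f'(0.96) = -0.00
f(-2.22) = 0.32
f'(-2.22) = -0.01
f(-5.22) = 0.08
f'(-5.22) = -0.00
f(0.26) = 0.06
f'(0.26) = 0.10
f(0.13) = 0.04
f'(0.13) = 0.20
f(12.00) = 0.38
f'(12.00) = 0.47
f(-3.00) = -0.15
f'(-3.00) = -2.22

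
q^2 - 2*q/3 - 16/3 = (q - 8/3)*(q + 2)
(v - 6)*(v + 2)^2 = v^3 - 2*v^2 - 20*v - 24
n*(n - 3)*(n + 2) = n^3 - n^2 - 6*n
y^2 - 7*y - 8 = (y - 8)*(y + 1)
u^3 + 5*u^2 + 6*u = u*(u + 2)*(u + 3)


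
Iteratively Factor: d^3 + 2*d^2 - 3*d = (d - 1)*(d^2 + 3*d) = (d - 1)*(d + 3)*(d)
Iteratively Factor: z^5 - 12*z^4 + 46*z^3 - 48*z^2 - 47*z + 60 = (z + 1)*(z^4 - 13*z^3 + 59*z^2 - 107*z + 60) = (z - 1)*(z + 1)*(z^3 - 12*z^2 + 47*z - 60) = (z - 4)*(z - 1)*(z + 1)*(z^2 - 8*z + 15) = (z - 5)*(z - 4)*(z - 1)*(z + 1)*(z - 3)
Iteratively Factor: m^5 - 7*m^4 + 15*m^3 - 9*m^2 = (m)*(m^4 - 7*m^3 + 15*m^2 - 9*m) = m*(m - 3)*(m^3 - 4*m^2 + 3*m) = m*(m - 3)*(m - 1)*(m^2 - 3*m) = m^2*(m - 3)*(m - 1)*(m - 3)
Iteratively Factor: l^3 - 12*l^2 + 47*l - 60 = (l - 4)*(l^2 - 8*l + 15) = (l - 5)*(l - 4)*(l - 3)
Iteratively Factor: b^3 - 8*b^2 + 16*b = (b)*(b^2 - 8*b + 16) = b*(b - 4)*(b - 4)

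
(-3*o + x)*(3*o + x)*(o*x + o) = -9*o^3*x - 9*o^3 + o*x^3 + o*x^2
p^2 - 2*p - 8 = (p - 4)*(p + 2)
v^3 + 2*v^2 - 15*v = v*(v - 3)*(v + 5)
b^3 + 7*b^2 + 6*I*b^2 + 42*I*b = b*(b + 7)*(b + 6*I)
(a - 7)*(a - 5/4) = a^2 - 33*a/4 + 35/4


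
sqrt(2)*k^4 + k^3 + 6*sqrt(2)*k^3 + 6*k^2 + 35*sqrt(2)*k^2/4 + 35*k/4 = k*(k + 5/2)*(k + 7/2)*(sqrt(2)*k + 1)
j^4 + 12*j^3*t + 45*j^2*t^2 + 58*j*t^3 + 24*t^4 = (j + t)^2*(j + 4*t)*(j + 6*t)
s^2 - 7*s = s*(s - 7)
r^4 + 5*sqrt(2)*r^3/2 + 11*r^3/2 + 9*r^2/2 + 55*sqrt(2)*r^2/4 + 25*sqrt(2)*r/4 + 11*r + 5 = (r + 1/2)*(r + 5)*(r + sqrt(2)/2)*(r + 2*sqrt(2))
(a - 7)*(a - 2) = a^2 - 9*a + 14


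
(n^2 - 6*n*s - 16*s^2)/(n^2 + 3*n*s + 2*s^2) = (n - 8*s)/(n + s)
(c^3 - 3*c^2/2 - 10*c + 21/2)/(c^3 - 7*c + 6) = (c - 7/2)/(c - 2)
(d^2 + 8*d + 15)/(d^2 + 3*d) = (d + 5)/d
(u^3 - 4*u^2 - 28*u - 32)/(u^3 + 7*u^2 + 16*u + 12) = (u - 8)/(u + 3)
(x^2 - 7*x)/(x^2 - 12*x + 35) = x/(x - 5)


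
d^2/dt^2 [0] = 0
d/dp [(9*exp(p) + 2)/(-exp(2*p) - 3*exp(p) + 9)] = (9*exp(2*p) + 4*exp(p) + 87)*exp(p)/(exp(4*p) + 6*exp(3*p) - 9*exp(2*p) - 54*exp(p) + 81)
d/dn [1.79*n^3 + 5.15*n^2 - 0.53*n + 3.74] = 5.37*n^2 + 10.3*n - 0.53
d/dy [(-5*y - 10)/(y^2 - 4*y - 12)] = 5/(y^2 - 12*y + 36)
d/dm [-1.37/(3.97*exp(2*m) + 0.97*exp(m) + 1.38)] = (10.8778*exp(m) + 1.3289)*exp(m)/(3.97*exp(2*m) + 0.97*exp(m) + 1.38)^2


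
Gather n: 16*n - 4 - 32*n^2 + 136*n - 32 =-32*n^2 + 152*n - 36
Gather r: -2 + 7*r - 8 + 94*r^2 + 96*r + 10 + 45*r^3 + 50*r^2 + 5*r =45*r^3 + 144*r^2 + 108*r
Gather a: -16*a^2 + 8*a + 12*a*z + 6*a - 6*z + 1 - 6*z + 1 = -16*a^2 + a*(12*z + 14) - 12*z + 2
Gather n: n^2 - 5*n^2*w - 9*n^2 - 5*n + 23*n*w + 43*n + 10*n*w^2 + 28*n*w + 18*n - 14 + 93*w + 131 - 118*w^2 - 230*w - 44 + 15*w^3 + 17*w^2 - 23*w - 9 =n^2*(-5*w - 8) + n*(10*w^2 + 51*w + 56) + 15*w^3 - 101*w^2 - 160*w + 64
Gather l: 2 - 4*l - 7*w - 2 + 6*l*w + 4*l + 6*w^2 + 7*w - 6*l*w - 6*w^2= 0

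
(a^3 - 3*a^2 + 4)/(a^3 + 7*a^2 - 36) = (a^2 - a - 2)/(a^2 + 9*a + 18)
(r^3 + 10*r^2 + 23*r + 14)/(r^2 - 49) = (r^2 + 3*r + 2)/(r - 7)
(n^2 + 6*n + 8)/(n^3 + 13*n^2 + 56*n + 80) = (n + 2)/(n^2 + 9*n + 20)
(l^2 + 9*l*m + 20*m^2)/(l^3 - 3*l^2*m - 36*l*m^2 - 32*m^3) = (l + 5*m)/(l^2 - 7*l*m - 8*m^2)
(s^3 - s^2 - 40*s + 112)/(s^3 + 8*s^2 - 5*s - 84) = (s^2 - 8*s + 16)/(s^2 + s - 12)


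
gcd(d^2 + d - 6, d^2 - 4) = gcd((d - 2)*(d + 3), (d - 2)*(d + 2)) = d - 2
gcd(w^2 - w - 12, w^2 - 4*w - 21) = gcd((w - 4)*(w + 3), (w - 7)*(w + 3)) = w + 3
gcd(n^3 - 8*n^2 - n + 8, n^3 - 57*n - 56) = n^2 - 7*n - 8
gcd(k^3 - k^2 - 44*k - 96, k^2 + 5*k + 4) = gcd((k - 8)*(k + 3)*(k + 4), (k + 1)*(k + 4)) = k + 4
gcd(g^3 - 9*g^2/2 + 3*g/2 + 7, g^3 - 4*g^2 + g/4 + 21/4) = g^2 - 5*g/2 - 7/2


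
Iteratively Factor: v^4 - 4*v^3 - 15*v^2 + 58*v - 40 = (v - 5)*(v^3 + v^2 - 10*v + 8) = (v - 5)*(v - 2)*(v^2 + 3*v - 4) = (v - 5)*(v - 2)*(v + 4)*(v - 1)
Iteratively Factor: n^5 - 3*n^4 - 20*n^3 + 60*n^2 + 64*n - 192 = (n - 3)*(n^4 - 20*n^2 + 64) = (n - 3)*(n + 4)*(n^3 - 4*n^2 - 4*n + 16) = (n - 3)*(n - 2)*(n + 4)*(n^2 - 2*n - 8) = (n - 4)*(n - 3)*(n - 2)*(n + 4)*(n + 2)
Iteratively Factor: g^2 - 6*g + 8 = (g - 2)*(g - 4)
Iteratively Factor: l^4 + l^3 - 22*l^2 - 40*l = (l + 2)*(l^3 - l^2 - 20*l) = (l + 2)*(l + 4)*(l^2 - 5*l) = (l - 5)*(l + 2)*(l + 4)*(l)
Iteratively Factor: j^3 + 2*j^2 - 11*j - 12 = (j - 3)*(j^2 + 5*j + 4) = (j - 3)*(j + 4)*(j + 1)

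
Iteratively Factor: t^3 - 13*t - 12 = (t - 4)*(t^2 + 4*t + 3) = (t - 4)*(t + 1)*(t + 3)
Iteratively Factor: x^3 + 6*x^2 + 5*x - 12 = (x + 3)*(x^2 + 3*x - 4) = (x + 3)*(x + 4)*(x - 1)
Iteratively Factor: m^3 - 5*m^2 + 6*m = (m)*(m^2 - 5*m + 6) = m*(m - 2)*(m - 3)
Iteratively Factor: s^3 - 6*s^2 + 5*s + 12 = (s + 1)*(s^2 - 7*s + 12) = (s - 4)*(s + 1)*(s - 3)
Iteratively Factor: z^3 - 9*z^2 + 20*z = (z - 4)*(z^2 - 5*z) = z*(z - 4)*(z - 5)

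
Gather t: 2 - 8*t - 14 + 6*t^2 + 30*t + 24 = 6*t^2 + 22*t + 12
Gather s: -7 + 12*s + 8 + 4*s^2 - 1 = 4*s^2 + 12*s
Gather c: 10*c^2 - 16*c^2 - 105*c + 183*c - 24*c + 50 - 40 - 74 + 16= -6*c^2 + 54*c - 48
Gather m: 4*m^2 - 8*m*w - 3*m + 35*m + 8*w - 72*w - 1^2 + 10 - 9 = 4*m^2 + m*(32 - 8*w) - 64*w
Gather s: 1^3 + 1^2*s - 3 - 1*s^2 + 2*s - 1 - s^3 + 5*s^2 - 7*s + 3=-s^3 + 4*s^2 - 4*s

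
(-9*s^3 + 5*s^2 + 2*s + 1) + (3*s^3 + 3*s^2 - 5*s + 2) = -6*s^3 + 8*s^2 - 3*s + 3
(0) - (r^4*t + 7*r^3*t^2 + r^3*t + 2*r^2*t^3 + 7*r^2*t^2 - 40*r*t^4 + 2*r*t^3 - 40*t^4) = -r^4*t - 7*r^3*t^2 - r^3*t - 2*r^2*t^3 - 7*r^2*t^2 + 40*r*t^4 - 2*r*t^3 + 40*t^4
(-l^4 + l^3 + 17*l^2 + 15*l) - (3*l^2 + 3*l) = -l^4 + l^3 + 14*l^2 + 12*l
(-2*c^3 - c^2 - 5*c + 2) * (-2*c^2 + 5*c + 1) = 4*c^5 - 8*c^4 + 3*c^3 - 30*c^2 + 5*c + 2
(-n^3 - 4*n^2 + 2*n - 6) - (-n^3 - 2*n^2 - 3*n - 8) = -2*n^2 + 5*n + 2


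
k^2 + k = k*(k + 1)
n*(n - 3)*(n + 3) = n^3 - 9*n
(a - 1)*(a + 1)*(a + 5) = a^3 + 5*a^2 - a - 5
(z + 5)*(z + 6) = z^2 + 11*z + 30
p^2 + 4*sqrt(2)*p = p*(p + 4*sqrt(2))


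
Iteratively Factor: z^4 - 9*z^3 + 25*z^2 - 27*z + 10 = (z - 1)*(z^3 - 8*z^2 + 17*z - 10) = (z - 2)*(z - 1)*(z^2 - 6*z + 5) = (z - 5)*(z - 2)*(z - 1)*(z - 1)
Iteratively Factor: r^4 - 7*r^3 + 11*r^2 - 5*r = (r - 5)*(r^3 - 2*r^2 + r) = (r - 5)*(r - 1)*(r^2 - r) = r*(r - 5)*(r - 1)*(r - 1)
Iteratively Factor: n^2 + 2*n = (n)*(n + 2)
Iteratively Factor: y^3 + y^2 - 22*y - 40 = (y - 5)*(y^2 + 6*y + 8) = (y - 5)*(y + 4)*(y + 2)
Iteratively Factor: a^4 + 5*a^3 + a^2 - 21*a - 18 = (a - 2)*(a^3 + 7*a^2 + 15*a + 9) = (a - 2)*(a + 3)*(a^2 + 4*a + 3) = (a - 2)*(a + 1)*(a + 3)*(a + 3)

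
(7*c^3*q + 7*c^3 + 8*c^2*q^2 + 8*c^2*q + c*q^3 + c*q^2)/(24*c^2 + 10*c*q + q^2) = c*(7*c^2*q + 7*c^2 + 8*c*q^2 + 8*c*q + q^3 + q^2)/(24*c^2 + 10*c*q + q^2)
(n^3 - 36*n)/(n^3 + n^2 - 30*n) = (n - 6)/(n - 5)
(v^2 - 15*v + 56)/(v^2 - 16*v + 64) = (v - 7)/(v - 8)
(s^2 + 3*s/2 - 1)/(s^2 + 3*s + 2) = (s - 1/2)/(s + 1)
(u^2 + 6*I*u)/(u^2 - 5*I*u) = (u + 6*I)/(u - 5*I)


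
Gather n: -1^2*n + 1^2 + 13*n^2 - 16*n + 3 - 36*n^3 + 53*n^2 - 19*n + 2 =-36*n^3 + 66*n^2 - 36*n + 6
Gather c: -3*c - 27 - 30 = -3*c - 57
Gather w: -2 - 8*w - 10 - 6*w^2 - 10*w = -6*w^2 - 18*w - 12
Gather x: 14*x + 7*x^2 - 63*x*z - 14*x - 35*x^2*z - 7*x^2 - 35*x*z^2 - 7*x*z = -35*x^2*z + x*(-35*z^2 - 70*z)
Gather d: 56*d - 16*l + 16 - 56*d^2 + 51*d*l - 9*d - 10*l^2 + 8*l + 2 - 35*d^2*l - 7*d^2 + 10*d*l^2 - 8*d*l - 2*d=d^2*(-35*l - 63) + d*(10*l^2 + 43*l + 45) - 10*l^2 - 8*l + 18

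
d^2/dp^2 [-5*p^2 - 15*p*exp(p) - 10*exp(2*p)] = -15*p*exp(p) - 40*exp(2*p) - 30*exp(p) - 10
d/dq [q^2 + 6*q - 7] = 2*q + 6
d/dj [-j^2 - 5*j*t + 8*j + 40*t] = -2*j - 5*t + 8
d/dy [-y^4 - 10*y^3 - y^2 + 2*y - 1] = -4*y^3 - 30*y^2 - 2*y + 2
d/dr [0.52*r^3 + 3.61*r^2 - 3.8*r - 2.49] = 1.56*r^2 + 7.22*r - 3.8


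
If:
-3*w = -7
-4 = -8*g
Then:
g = 1/2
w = 7/3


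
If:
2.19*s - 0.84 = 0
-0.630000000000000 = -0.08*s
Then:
No Solution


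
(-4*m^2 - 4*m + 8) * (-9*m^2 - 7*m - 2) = 36*m^4 + 64*m^3 - 36*m^2 - 48*m - 16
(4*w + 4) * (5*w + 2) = 20*w^2 + 28*w + 8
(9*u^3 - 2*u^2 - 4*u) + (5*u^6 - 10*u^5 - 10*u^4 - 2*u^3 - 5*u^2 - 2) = 5*u^6 - 10*u^5 - 10*u^4 + 7*u^3 - 7*u^2 - 4*u - 2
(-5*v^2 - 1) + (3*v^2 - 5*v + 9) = -2*v^2 - 5*v + 8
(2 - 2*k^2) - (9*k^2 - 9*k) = -11*k^2 + 9*k + 2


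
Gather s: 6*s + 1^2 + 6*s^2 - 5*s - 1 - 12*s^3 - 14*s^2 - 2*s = -12*s^3 - 8*s^2 - s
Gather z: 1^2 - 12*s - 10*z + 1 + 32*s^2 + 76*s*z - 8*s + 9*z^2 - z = 32*s^2 - 20*s + 9*z^2 + z*(76*s - 11) + 2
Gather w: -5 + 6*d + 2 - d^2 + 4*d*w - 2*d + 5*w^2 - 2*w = -d^2 + 4*d + 5*w^2 + w*(4*d - 2) - 3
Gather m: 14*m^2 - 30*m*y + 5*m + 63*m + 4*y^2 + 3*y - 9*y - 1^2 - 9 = 14*m^2 + m*(68 - 30*y) + 4*y^2 - 6*y - 10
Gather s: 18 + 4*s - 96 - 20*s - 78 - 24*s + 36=-40*s - 120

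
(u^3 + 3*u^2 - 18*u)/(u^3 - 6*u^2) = (u^2 + 3*u - 18)/(u*(u - 6))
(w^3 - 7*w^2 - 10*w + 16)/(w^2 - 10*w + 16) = (w^2 + w - 2)/(w - 2)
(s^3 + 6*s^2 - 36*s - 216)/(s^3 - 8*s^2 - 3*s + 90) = (s^2 + 12*s + 36)/(s^2 - 2*s - 15)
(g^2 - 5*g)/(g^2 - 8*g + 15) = g/(g - 3)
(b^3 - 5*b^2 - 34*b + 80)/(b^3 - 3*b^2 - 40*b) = (b - 2)/b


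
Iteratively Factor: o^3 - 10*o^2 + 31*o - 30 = (o - 3)*(o^2 - 7*o + 10) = (o - 5)*(o - 3)*(o - 2)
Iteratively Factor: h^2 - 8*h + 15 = (h - 3)*(h - 5)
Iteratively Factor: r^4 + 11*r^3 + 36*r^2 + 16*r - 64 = (r + 4)*(r^3 + 7*r^2 + 8*r - 16) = (r + 4)^2*(r^2 + 3*r - 4) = (r - 1)*(r + 4)^2*(r + 4)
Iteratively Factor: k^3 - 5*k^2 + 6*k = (k)*(k^2 - 5*k + 6) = k*(k - 2)*(k - 3)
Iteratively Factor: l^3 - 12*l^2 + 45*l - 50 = (l - 5)*(l^2 - 7*l + 10) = (l - 5)^2*(l - 2)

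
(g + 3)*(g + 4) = g^2 + 7*g + 12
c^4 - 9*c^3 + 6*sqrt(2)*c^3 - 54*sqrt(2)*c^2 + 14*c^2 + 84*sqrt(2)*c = c*(c - 7)*(c - 2)*(c + 6*sqrt(2))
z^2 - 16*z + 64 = (z - 8)^2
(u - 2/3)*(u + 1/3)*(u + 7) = u^3 + 20*u^2/3 - 23*u/9 - 14/9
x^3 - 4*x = x*(x - 2)*(x + 2)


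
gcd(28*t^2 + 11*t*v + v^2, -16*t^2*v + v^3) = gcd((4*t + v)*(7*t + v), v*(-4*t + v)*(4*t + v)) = 4*t + v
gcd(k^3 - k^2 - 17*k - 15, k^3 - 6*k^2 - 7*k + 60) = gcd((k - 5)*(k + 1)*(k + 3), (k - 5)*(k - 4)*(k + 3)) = k^2 - 2*k - 15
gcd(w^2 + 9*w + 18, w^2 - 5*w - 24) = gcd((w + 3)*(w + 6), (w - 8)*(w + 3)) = w + 3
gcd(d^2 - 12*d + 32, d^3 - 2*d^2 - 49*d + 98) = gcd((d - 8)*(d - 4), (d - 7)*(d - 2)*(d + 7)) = 1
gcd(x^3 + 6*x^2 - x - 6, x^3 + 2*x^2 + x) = x + 1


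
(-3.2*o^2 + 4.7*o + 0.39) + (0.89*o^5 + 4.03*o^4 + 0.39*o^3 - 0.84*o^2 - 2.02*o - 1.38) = 0.89*o^5 + 4.03*o^4 + 0.39*o^3 - 4.04*o^2 + 2.68*o - 0.99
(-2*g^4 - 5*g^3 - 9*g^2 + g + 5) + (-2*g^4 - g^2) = -4*g^4 - 5*g^3 - 10*g^2 + g + 5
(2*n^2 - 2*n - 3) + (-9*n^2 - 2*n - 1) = -7*n^2 - 4*n - 4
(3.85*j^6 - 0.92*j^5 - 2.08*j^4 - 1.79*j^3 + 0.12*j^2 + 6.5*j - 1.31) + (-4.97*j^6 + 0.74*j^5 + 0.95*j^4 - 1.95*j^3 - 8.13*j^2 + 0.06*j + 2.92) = -1.12*j^6 - 0.18*j^5 - 1.13*j^4 - 3.74*j^3 - 8.01*j^2 + 6.56*j + 1.61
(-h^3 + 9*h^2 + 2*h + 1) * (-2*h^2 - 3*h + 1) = 2*h^5 - 15*h^4 - 32*h^3 + h^2 - h + 1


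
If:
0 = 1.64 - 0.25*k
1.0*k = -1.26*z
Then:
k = 6.56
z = -5.21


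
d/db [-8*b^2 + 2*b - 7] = 2 - 16*b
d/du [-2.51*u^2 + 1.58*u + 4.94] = 1.58 - 5.02*u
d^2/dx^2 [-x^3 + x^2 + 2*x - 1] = 2 - 6*x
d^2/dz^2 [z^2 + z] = 2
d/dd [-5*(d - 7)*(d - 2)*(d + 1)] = -15*d^2 + 80*d - 25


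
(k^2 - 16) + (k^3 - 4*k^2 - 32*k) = k^3 - 3*k^2 - 32*k - 16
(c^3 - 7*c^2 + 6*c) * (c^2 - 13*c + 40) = c^5 - 20*c^4 + 137*c^3 - 358*c^2 + 240*c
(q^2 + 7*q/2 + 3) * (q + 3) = q^3 + 13*q^2/2 + 27*q/2 + 9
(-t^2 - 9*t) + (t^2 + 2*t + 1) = 1 - 7*t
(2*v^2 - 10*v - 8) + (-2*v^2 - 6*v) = -16*v - 8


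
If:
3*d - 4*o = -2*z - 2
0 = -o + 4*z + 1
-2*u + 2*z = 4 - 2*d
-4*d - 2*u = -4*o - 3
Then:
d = 3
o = 3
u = 3/2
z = 1/2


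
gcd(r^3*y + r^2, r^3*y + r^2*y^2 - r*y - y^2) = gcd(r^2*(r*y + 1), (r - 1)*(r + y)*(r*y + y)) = 1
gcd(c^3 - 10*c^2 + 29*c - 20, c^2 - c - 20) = c - 5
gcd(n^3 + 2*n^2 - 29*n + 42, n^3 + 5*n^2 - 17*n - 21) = n^2 + 4*n - 21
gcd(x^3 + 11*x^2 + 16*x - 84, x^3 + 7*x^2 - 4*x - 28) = x^2 + 5*x - 14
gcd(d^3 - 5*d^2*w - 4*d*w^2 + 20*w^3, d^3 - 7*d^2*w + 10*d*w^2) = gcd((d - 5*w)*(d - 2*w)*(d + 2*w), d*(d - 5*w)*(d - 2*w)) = d^2 - 7*d*w + 10*w^2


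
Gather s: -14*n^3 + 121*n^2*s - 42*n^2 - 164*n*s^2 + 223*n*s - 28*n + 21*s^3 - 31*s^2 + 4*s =-14*n^3 - 42*n^2 - 28*n + 21*s^3 + s^2*(-164*n - 31) + s*(121*n^2 + 223*n + 4)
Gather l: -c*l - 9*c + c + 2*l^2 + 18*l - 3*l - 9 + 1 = -8*c + 2*l^2 + l*(15 - c) - 8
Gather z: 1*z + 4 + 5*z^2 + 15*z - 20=5*z^2 + 16*z - 16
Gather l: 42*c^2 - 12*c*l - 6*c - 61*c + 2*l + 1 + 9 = 42*c^2 - 67*c + l*(2 - 12*c) + 10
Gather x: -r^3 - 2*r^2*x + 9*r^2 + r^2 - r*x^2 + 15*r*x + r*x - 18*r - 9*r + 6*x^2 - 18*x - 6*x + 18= -r^3 + 10*r^2 - 27*r + x^2*(6 - r) + x*(-2*r^2 + 16*r - 24) + 18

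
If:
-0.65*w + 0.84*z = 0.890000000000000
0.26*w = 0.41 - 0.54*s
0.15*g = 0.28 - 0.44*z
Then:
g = 1.86666666666667 - 2.93333333333333*z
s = 1.41851851851852 - 0.622222222222222*z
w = 1.29230769230769*z - 1.36923076923077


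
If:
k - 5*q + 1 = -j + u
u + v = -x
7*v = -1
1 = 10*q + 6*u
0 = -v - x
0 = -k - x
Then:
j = -5/14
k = -1/7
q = 1/10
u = 0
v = -1/7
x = 1/7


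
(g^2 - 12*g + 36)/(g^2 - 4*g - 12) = (g - 6)/(g + 2)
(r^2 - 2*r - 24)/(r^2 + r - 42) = (r + 4)/(r + 7)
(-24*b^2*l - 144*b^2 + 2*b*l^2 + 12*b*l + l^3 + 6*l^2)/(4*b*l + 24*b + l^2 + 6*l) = (-24*b^2 + 2*b*l + l^2)/(4*b + l)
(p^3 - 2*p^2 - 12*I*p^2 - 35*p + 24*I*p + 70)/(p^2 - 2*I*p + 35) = (p^2 - p*(2 + 5*I) + 10*I)/(p + 5*I)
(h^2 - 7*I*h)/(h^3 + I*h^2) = (h - 7*I)/(h*(h + I))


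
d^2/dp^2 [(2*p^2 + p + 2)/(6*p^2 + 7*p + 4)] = 12*(-8*p^3 + 12*p^2 + 30*p + 9)/(216*p^6 + 756*p^5 + 1314*p^4 + 1351*p^3 + 876*p^2 + 336*p + 64)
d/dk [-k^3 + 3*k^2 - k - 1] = -3*k^2 + 6*k - 1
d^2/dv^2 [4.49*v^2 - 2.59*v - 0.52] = 8.98000000000000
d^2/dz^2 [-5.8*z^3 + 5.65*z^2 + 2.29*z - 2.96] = 11.3 - 34.8*z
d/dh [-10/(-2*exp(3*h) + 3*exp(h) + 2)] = (30 - 60*exp(2*h))*exp(h)/(-2*exp(3*h) + 3*exp(h) + 2)^2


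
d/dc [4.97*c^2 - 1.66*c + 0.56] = 9.94*c - 1.66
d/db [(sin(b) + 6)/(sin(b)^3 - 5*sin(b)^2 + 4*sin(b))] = (-2*sin(b)^3 - 13*sin(b)^2 + 60*sin(b) - 24)*cos(b)/((sin(b) - 4)^2*(sin(b) - 1)^2*sin(b)^2)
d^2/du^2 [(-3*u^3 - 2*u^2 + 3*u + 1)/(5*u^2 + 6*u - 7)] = 6*(-26*u^3 + 81*u^2 - 12*u + 33)/(125*u^6 + 450*u^5 + 15*u^4 - 1044*u^3 - 21*u^2 + 882*u - 343)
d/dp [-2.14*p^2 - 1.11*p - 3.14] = -4.28*p - 1.11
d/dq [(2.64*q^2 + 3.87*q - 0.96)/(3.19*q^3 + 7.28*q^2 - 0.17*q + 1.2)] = (-8.4216*q^4 - 24.6906*q^3 - 19.4352*q^2 + 20.3136*q + 4.4808)/(10.1761*q^6 + 46.4464*q^5 + 51.9138*q^4 + 5.1808*q^3 + 17.5009*q^2 - 0.408*q + 1.44)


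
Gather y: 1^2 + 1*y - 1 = y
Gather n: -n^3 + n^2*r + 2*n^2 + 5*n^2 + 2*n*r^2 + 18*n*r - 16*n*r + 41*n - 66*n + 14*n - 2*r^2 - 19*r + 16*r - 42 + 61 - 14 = -n^3 + n^2*(r + 7) + n*(2*r^2 + 2*r - 11) - 2*r^2 - 3*r + 5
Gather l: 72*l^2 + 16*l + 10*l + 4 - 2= 72*l^2 + 26*l + 2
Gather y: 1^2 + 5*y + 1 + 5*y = 10*y + 2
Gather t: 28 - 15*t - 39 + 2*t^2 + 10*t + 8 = 2*t^2 - 5*t - 3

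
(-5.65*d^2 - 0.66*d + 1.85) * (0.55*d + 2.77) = -3.1075*d^3 - 16.0135*d^2 - 0.8107*d + 5.1245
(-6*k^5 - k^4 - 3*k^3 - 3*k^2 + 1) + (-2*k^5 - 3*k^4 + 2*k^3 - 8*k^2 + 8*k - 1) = -8*k^5 - 4*k^4 - k^3 - 11*k^2 + 8*k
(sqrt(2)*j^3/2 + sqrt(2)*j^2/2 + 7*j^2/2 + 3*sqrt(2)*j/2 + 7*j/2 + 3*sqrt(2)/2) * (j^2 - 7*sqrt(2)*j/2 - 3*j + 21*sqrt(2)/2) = sqrt(2)*j^5/2 - sqrt(2)*j^4 - 49*sqrt(2)*j^3/4 - 21*j^2/2 + 43*sqrt(2)*j^2/2 + 21*j + 129*sqrt(2)*j/4 + 63/2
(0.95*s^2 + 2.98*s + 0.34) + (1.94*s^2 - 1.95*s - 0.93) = 2.89*s^2 + 1.03*s - 0.59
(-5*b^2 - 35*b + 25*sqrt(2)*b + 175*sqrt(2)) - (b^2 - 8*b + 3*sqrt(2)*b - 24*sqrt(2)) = -6*b^2 - 27*b + 22*sqrt(2)*b + 199*sqrt(2)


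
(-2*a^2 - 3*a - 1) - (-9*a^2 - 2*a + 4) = 7*a^2 - a - 5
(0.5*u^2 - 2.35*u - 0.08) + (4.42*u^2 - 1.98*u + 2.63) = 4.92*u^2 - 4.33*u + 2.55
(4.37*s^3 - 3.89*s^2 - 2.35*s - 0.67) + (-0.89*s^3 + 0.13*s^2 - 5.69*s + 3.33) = 3.48*s^3 - 3.76*s^2 - 8.04*s + 2.66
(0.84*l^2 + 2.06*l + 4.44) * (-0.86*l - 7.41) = -0.7224*l^3 - 7.996*l^2 - 19.083*l - 32.9004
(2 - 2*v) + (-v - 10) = -3*v - 8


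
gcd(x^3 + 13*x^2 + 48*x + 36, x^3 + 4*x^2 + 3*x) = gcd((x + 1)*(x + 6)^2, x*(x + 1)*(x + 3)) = x + 1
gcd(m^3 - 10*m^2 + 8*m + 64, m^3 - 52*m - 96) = m^2 - 6*m - 16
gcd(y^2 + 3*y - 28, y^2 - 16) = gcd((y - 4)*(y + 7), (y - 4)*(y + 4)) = y - 4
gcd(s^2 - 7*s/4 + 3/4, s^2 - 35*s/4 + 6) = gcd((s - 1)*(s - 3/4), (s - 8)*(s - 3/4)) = s - 3/4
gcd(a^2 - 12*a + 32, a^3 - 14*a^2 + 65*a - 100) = a - 4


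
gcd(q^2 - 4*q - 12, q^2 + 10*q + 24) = 1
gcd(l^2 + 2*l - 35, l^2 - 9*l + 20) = l - 5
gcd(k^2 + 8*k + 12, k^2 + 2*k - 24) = k + 6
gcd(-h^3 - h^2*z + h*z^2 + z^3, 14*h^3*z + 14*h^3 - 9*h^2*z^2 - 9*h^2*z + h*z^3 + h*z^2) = 1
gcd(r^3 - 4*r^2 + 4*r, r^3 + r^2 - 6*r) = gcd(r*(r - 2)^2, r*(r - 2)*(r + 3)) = r^2 - 2*r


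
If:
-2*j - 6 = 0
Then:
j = -3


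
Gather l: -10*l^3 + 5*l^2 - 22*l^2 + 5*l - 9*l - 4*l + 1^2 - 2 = -10*l^3 - 17*l^2 - 8*l - 1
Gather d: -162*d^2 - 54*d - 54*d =-162*d^2 - 108*d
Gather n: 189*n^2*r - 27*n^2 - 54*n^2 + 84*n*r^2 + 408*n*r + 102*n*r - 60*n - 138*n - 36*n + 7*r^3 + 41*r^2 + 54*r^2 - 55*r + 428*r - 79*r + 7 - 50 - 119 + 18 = n^2*(189*r - 81) + n*(84*r^2 + 510*r - 234) + 7*r^3 + 95*r^2 + 294*r - 144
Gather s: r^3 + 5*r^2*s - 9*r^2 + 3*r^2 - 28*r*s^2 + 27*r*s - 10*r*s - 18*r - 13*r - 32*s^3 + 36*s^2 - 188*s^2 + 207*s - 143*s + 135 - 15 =r^3 - 6*r^2 - 31*r - 32*s^3 + s^2*(-28*r - 152) + s*(5*r^2 + 17*r + 64) + 120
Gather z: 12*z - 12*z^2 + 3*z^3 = 3*z^3 - 12*z^2 + 12*z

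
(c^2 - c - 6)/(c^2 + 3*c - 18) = (c + 2)/(c + 6)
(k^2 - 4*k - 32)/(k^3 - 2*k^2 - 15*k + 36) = (k - 8)/(k^2 - 6*k + 9)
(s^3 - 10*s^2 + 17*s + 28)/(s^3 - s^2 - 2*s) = (s^2 - 11*s + 28)/(s*(s - 2))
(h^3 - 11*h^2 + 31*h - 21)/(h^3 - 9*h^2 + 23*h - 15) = (h - 7)/(h - 5)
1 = 1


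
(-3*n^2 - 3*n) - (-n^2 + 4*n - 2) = -2*n^2 - 7*n + 2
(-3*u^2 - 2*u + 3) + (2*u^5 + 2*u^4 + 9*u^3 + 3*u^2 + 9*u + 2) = 2*u^5 + 2*u^4 + 9*u^3 + 7*u + 5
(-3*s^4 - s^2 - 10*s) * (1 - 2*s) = 6*s^5 - 3*s^4 + 2*s^3 + 19*s^2 - 10*s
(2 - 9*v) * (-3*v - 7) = 27*v^2 + 57*v - 14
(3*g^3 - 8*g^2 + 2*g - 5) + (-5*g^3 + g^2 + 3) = -2*g^3 - 7*g^2 + 2*g - 2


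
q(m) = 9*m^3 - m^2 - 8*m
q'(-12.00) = 3904.00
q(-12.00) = -15600.00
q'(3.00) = 229.00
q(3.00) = 210.00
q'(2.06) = 102.46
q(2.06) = 57.95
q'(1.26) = 32.35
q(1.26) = 6.34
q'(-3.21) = 276.63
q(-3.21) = -282.31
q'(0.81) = 8.09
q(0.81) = -2.35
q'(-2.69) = 192.75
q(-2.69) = -160.90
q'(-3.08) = 254.29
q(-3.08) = -247.81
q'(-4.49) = 545.30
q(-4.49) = -798.91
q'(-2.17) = 123.48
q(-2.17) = -79.31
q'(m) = 27*m^2 - 2*m - 8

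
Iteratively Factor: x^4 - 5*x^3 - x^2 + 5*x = (x - 1)*(x^3 - 4*x^2 - 5*x) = (x - 1)*(x + 1)*(x^2 - 5*x) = (x - 5)*(x - 1)*(x + 1)*(x)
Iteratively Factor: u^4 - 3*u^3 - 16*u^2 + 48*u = (u - 4)*(u^3 + u^2 - 12*u) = (u - 4)*(u + 4)*(u^2 - 3*u) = u*(u - 4)*(u + 4)*(u - 3)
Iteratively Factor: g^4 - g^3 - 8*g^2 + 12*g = (g - 2)*(g^3 + g^2 - 6*g) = (g - 2)^2*(g^2 + 3*g) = g*(g - 2)^2*(g + 3)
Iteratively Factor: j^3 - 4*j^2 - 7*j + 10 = (j - 5)*(j^2 + j - 2) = (j - 5)*(j + 2)*(j - 1)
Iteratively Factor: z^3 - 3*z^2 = (z)*(z^2 - 3*z) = z^2*(z - 3)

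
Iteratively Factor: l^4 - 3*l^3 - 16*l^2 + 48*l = (l + 4)*(l^3 - 7*l^2 + 12*l) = (l - 4)*(l + 4)*(l^2 - 3*l) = (l - 4)*(l - 3)*(l + 4)*(l)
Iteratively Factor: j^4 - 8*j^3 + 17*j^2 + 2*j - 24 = (j + 1)*(j^3 - 9*j^2 + 26*j - 24) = (j - 2)*(j + 1)*(j^2 - 7*j + 12) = (j - 4)*(j - 2)*(j + 1)*(j - 3)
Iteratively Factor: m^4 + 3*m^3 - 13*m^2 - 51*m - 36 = (m + 1)*(m^3 + 2*m^2 - 15*m - 36) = (m + 1)*(m + 3)*(m^2 - m - 12) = (m - 4)*(m + 1)*(m + 3)*(m + 3)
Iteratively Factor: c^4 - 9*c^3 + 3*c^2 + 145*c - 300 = (c + 4)*(c^3 - 13*c^2 + 55*c - 75) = (c - 5)*(c + 4)*(c^2 - 8*c + 15) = (c - 5)*(c - 3)*(c + 4)*(c - 5)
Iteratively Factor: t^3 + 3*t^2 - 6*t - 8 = (t - 2)*(t^2 + 5*t + 4) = (t - 2)*(t + 4)*(t + 1)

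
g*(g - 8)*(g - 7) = g^3 - 15*g^2 + 56*g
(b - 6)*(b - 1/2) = b^2 - 13*b/2 + 3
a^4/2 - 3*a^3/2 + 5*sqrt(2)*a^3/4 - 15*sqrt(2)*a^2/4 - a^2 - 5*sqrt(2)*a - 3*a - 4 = (a/2 + 1/2)*(a - 4)*(a + sqrt(2)/2)*(a + 2*sqrt(2))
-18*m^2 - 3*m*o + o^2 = (-6*m + o)*(3*m + o)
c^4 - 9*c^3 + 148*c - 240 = (c - 6)*(c - 5)*(c - 2)*(c + 4)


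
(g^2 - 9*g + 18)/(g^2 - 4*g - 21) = (-g^2 + 9*g - 18)/(-g^2 + 4*g + 21)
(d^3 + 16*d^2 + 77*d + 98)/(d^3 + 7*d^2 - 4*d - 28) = (d + 7)/(d - 2)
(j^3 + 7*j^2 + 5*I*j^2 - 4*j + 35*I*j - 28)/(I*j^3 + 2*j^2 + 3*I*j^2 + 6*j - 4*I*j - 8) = (-I*j^3 + j^2*(5 - 7*I) + j*(35 + 4*I) + 28*I)/(j^3 + j^2*(3 - 2*I) + j*(-4 - 6*I) + 8*I)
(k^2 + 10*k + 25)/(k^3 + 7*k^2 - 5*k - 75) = 1/(k - 3)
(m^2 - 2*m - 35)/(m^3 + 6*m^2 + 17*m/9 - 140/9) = 9*(m - 7)/(9*m^2 + 9*m - 28)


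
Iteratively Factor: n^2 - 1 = (n - 1)*(n + 1)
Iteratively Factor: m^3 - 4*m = (m + 2)*(m^2 - 2*m) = m*(m + 2)*(m - 2)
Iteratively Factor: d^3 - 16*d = (d + 4)*(d^2 - 4*d) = (d - 4)*(d + 4)*(d)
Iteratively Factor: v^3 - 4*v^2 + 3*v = (v)*(v^2 - 4*v + 3) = v*(v - 1)*(v - 3)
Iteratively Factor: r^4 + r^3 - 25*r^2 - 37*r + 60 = (r - 1)*(r^3 + 2*r^2 - 23*r - 60) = (r - 5)*(r - 1)*(r^2 + 7*r + 12) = (r - 5)*(r - 1)*(r + 3)*(r + 4)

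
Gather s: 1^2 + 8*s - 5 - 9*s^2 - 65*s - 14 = -9*s^2 - 57*s - 18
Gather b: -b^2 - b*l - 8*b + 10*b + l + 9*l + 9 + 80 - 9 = -b^2 + b*(2 - l) + 10*l + 80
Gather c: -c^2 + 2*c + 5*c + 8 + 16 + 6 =-c^2 + 7*c + 30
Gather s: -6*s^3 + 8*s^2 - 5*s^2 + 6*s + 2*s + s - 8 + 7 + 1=-6*s^3 + 3*s^2 + 9*s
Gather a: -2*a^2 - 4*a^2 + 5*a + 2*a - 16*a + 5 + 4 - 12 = -6*a^2 - 9*a - 3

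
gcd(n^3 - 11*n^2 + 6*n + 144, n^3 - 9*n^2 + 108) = n^2 - 3*n - 18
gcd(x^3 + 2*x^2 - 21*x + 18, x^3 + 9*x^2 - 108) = x^2 + 3*x - 18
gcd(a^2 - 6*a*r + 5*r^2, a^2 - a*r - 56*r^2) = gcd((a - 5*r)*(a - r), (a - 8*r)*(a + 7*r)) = 1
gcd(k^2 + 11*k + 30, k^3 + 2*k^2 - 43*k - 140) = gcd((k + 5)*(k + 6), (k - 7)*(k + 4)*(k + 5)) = k + 5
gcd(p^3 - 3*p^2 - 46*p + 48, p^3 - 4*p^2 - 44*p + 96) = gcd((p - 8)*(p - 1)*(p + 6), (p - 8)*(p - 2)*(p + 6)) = p^2 - 2*p - 48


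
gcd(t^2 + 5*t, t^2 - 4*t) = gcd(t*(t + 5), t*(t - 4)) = t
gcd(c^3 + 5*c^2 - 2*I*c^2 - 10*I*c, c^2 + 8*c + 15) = c + 5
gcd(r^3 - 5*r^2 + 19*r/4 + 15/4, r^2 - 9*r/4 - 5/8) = r - 5/2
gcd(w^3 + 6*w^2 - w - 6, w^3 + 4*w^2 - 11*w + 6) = w^2 + 5*w - 6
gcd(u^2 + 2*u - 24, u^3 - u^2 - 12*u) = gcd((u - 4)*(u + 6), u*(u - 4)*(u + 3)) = u - 4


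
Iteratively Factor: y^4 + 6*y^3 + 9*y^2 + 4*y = (y + 1)*(y^3 + 5*y^2 + 4*y) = y*(y + 1)*(y^2 + 5*y + 4) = y*(y + 1)^2*(y + 4)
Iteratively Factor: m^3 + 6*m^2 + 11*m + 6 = (m + 3)*(m^2 + 3*m + 2) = (m + 2)*(m + 3)*(m + 1)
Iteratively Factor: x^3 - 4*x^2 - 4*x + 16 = (x - 4)*(x^2 - 4) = (x - 4)*(x + 2)*(x - 2)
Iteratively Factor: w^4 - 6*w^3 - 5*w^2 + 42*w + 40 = (w - 5)*(w^3 - w^2 - 10*w - 8) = (w - 5)*(w + 2)*(w^2 - 3*w - 4) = (w - 5)*(w - 4)*(w + 2)*(w + 1)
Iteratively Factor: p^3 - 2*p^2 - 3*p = (p + 1)*(p^2 - 3*p) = p*(p + 1)*(p - 3)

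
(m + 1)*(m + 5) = m^2 + 6*m + 5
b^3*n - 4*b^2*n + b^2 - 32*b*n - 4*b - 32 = (b - 8)*(b + 4)*(b*n + 1)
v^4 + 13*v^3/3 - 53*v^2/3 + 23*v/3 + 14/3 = (v - 2)*(v - 1)*(v + 1/3)*(v + 7)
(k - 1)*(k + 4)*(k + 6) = k^3 + 9*k^2 + 14*k - 24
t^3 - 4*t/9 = t*(t - 2/3)*(t + 2/3)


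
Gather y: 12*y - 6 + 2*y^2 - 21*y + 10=2*y^2 - 9*y + 4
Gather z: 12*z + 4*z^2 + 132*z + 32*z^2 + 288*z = 36*z^2 + 432*z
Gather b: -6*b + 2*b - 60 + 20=-4*b - 40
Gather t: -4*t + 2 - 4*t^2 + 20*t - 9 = -4*t^2 + 16*t - 7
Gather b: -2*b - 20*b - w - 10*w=-22*b - 11*w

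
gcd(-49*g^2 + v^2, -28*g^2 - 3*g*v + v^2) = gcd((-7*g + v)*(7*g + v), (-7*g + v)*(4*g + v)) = -7*g + v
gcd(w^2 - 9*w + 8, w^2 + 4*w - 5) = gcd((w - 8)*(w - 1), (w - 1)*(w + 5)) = w - 1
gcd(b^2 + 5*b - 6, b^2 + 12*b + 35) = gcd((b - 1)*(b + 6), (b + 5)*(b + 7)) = 1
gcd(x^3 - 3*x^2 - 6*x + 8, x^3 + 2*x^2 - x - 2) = x^2 + x - 2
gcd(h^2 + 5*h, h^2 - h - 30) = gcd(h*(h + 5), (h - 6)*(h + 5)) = h + 5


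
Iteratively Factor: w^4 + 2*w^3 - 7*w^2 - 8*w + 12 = (w + 3)*(w^3 - w^2 - 4*w + 4) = (w - 2)*(w + 3)*(w^2 + w - 2) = (w - 2)*(w - 1)*(w + 3)*(w + 2)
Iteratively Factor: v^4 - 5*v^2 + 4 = (v - 2)*(v^3 + 2*v^2 - v - 2) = (v - 2)*(v + 2)*(v^2 - 1) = (v - 2)*(v + 1)*(v + 2)*(v - 1)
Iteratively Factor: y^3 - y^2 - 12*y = (y - 4)*(y^2 + 3*y) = y*(y - 4)*(y + 3)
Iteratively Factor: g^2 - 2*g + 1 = (g - 1)*(g - 1)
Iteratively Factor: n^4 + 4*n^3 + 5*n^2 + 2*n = (n)*(n^3 + 4*n^2 + 5*n + 2) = n*(n + 1)*(n^2 + 3*n + 2) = n*(n + 1)*(n + 2)*(n + 1)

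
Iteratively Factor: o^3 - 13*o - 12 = (o + 3)*(o^2 - 3*o - 4) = (o - 4)*(o + 3)*(o + 1)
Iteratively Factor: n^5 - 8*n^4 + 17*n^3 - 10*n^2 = (n - 2)*(n^4 - 6*n^3 + 5*n^2) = n*(n - 2)*(n^3 - 6*n^2 + 5*n) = n^2*(n - 2)*(n^2 - 6*n + 5) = n^2*(n - 2)*(n - 1)*(n - 5)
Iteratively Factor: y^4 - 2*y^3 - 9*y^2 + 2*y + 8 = (y + 2)*(y^3 - 4*y^2 - y + 4) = (y - 1)*(y + 2)*(y^2 - 3*y - 4) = (y - 1)*(y + 1)*(y + 2)*(y - 4)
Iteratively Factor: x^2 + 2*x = (x + 2)*(x)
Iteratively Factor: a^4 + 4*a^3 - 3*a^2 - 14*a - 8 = (a + 1)*(a^3 + 3*a^2 - 6*a - 8) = (a + 1)*(a + 4)*(a^2 - a - 2) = (a + 1)^2*(a + 4)*(a - 2)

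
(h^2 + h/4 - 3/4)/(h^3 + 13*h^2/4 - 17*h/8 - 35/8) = 2*(4*h - 3)/(8*h^2 + 18*h - 35)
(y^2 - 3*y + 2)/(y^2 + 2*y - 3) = (y - 2)/(y + 3)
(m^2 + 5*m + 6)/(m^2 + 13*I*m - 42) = (m^2 + 5*m + 6)/(m^2 + 13*I*m - 42)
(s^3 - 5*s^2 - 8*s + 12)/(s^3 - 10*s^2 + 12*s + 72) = (s - 1)/(s - 6)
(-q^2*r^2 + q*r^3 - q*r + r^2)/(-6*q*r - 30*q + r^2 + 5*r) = r*(q^2*r - q*r^2 + q - r)/(6*q*r + 30*q - r^2 - 5*r)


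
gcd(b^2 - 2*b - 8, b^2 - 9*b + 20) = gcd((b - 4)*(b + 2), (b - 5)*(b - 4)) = b - 4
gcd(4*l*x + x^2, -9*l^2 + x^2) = 1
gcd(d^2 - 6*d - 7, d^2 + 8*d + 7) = d + 1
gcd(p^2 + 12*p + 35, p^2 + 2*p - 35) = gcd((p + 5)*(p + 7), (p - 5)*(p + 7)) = p + 7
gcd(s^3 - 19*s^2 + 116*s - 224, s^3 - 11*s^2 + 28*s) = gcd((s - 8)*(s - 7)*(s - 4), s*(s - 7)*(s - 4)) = s^2 - 11*s + 28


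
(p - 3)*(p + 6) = p^2 + 3*p - 18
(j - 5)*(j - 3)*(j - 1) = j^3 - 9*j^2 + 23*j - 15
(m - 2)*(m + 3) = m^2 + m - 6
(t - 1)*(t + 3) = t^2 + 2*t - 3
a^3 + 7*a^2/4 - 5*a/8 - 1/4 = (a - 1/2)*(a + 1/4)*(a + 2)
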